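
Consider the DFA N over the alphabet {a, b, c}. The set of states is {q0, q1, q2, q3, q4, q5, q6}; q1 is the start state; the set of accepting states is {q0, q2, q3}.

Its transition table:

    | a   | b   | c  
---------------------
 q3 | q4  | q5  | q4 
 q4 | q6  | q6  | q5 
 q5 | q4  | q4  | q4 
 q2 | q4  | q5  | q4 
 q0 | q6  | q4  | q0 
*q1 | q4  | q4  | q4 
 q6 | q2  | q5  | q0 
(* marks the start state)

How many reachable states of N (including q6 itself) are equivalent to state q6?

1

Reachable states from the start: {q0,q1,q2,q4,q5,q6}. Unreachable: {q3} — drop them.
Start with accepting vs non-accepting: {q0,q2} | {q1,q4,q5,q6}.
Refine {q0,q2} on symbol c: members go to different blocks, giving {q0} and {q2}.
On input a, block {q1,q4,q5,q6} splits into {q1,q4,q5} and {q6}.
On input a, block {q1,q4,q5} splits into {q1,q5} and {q4}.
Stable partition: {q0} | {q1,q5} | {q2} | {q6} | {q4} — 5 equivalence classes.
State q6 belongs to the block {q6}, which has 1 states.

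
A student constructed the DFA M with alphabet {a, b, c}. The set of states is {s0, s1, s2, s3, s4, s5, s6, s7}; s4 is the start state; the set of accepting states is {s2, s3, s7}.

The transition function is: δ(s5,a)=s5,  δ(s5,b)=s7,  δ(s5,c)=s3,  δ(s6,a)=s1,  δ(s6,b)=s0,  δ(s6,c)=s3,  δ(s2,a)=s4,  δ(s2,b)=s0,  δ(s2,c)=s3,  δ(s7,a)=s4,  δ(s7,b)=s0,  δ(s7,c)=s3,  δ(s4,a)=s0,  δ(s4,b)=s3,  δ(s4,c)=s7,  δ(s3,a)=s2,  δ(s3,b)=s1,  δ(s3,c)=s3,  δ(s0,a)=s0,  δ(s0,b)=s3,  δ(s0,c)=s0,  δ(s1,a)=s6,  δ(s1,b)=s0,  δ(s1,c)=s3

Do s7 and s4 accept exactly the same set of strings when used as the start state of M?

States {s5} cannot be reached from the start state, so discard them.
Initial partition by acceptance: {s2,s3,s7} | {s0,s1,s4,s6}.
On input a, block {s2,s3,s7} splits into {s2,s7} and {s3}.
Split {s0,s1,s4,s6} by δ(·,b) → {s0,s4} and {s1,s6}.
Split {s0,s4} by δ(·,c) → {s0} and {s4}.
No further refinement is possible. Final partition (5 blocks): {s2,s7} | {s0} | {s3} | {s1,s6} | {s4}.
s7 and s4 end up in different blocks, so they are distinguishable. For instance, the string 'ε' is accepted from only s7.

No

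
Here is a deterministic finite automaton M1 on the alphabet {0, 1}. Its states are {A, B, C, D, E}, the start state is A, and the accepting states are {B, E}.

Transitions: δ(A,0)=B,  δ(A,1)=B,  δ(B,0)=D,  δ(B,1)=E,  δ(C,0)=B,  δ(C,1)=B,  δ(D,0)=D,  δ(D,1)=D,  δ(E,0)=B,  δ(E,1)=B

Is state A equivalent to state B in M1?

No

States {C} cannot be reached from the start state, so discard them.
Initial partition by acceptance: {B,E} | {A,D}.
Split {B,E} by δ(·,0) → {B} and {E}.
Split {A,D} by δ(·,0) → {A} and {D}.
Stable partition: {B} | {A} | {E} | {D} — 4 equivalence classes.
A and B end up in different blocks, so they are distinguishable. For instance, the string 'ε' is accepted from only B.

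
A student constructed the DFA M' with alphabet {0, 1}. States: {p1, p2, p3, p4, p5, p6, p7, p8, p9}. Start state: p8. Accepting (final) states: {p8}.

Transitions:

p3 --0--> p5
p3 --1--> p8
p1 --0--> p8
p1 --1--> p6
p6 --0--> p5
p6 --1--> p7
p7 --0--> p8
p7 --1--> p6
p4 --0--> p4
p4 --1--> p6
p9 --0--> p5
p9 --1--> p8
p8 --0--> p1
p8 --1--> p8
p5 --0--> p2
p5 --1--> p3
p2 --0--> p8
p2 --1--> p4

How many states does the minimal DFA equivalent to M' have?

States {p9} cannot be reached from the start state, so discard them.
Initial partition by acceptance: {p8} | {p1,p2,p3,p4,p5,p6,p7}.
Split {p1,p2,p3,p4,p5,p6,p7} by δ(·,0) → {p3,p4,p5,p6} and {p1,p2,p7}.
Refine {p3,p4,p5,p6} on symbol 0: members go to different blocks, giving {p3,p4,p6} and {p5}.
Refine {p3,p4,p6} on symbol 0: members go to different blocks, giving {p3,p6} and {p4}.
Split {p3,p6} by δ(·,1) → {p3} and {p6}.
On input 1, block {p1,p2,p7} splits into {p1,p7} and {p2}.
No further refinement is possible. Final partition (7 blocks): {p8} | {p3} | {p1,p7} | {p5} | {p4} | {p6} | {p2}.

7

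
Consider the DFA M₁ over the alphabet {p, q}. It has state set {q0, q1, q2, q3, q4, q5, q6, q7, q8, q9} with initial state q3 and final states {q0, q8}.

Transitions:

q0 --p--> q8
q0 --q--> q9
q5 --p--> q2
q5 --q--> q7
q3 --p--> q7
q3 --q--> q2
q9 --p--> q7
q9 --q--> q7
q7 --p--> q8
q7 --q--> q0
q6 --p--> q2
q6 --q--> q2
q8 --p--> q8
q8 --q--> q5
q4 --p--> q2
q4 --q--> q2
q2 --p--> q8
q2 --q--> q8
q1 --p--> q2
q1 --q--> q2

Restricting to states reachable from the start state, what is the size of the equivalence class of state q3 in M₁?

States {q1,q4,q6} cannot be reached from the start state, so discard them.
Initial partition by acceptance: {q0,q8} | {q2,q3,q5,q7,q9}.
Split {q2,q3,q5,q7,q9} by δ(·,p) → {q3,q5,q9} and {q2,q7}.
No further refinement is possible. Final partition (3 blocks): {q0,q8} | {q3,q5,q9} | {q2,q7}.
The equivalence class containing q3 is {q3,q5,q9}, of size 3.

3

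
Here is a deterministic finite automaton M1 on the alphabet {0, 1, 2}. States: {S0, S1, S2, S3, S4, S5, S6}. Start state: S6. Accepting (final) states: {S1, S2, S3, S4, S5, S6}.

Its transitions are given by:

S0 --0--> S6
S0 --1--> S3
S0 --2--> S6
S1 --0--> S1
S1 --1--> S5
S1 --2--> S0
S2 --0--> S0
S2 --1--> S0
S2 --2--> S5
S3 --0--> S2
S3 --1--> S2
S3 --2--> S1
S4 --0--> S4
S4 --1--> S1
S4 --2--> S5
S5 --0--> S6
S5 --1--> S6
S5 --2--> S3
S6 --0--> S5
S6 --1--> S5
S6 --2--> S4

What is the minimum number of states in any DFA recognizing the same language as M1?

7

P0 = {S1,S2,S3,S4,S5,S6} | {S0}.
Refine {S1,S2,S3,S4,S5,S6} on symbol 0: members go to different blocks, giving {S1,S3,S4,S5,S6} and {S2}.
On input 0, block {S1,S3,S4,S5,S6} splits into {S1,S4,S5,S6} and {S3}.
Split {S1,S4,S5,S6} by δ(·,2) → {S4,S6} and {S1} and {S5}.
Split {S4,S6} by δ(·,0) → {S4} and {S6}.
Stable partition: {S4} | {S0} | {S2} | {S3} | {S1} | {S5} | {S6} — 7 equivalence classes.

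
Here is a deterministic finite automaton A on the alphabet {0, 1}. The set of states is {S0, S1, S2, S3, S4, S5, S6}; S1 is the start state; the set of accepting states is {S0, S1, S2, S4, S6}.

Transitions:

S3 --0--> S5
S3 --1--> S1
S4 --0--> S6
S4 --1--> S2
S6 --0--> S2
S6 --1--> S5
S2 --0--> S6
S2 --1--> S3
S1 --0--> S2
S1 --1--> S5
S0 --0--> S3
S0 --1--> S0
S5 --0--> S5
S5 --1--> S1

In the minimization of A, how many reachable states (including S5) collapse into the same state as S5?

Reachable states from the start: {S1,S2,S3,S5,S6}. Unreachable: {S0,S4} — drop them.
Start with accepting vs non-accepting: {S1,S2,S6} | {S3,S5}.
Stable partition: {S1,S2,S6} | {S3,S5} — 2 equivalence classes.
State S5 belongs to the block {S3,S5}, which has 2 states.

2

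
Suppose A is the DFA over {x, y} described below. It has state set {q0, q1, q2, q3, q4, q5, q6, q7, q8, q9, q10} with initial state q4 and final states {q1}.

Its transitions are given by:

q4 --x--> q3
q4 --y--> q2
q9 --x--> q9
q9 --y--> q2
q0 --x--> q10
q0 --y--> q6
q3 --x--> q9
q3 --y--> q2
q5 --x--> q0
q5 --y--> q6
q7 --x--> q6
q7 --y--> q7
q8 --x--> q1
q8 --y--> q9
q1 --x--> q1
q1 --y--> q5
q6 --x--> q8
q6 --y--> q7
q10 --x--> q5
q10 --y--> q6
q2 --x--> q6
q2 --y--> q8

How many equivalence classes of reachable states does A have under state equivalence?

7

All states are reachable from the start state.
Initial partition by acceptance: {q1} | {q0,q2,q3,q4,q5,q6,q7,q8,q9,q10}.
Split {q0,q2,q3,q4,q5,q6,q7,q8,q9,q10} by δ(·,x) → {q0,q2,q3,q4,q5,q6,q7,q9,q10} and {q8}.
Refine {q0,q2,q3,q4,q5,q6,q7,q9,q10} on symbol x: members go to different blocks, giving {q0,q2,q3,q4,q5,q7,q9,q10} and {q6}.
On input x, block {q0,q2,q3,q4,q5,q7,q9,q10} splits into {q0,q3,q4,q5,q9,q10} and {q2,q7}.
On input y, block {q0,q3,q4,q5,q9,q10} splits into {q0,q5,q10} and {q3,q4,q9}.
On input y, block {q2,q7} splits into {q2} and {q7}.
No further refinement is possible. Final partition (7 blocks): {q1} | {q0,q5,q10} | {q8} | {q6} | {q2} | {q3,q4,q9} | {q7}.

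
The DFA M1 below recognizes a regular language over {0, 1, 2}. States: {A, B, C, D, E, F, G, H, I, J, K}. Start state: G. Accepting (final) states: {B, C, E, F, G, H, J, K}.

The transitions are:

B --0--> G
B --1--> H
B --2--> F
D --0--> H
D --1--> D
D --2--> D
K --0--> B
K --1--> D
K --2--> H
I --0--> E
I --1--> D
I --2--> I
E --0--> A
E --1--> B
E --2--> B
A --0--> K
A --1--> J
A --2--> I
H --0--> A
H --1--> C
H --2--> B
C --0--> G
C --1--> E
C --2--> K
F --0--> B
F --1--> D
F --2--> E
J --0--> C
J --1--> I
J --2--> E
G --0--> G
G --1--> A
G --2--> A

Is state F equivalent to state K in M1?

Yes

All states are reachable from the start state.
Start with accepting vs non-accepting: {B,C,E,F,G,H,J,K} | {A,D,I}.
Split {B,C,E,F,G,H,J,K} by δ(·,0) → {B,C,F,G,J,K} and {E,H}.
Split {B,C,F,G,J,K} by δ(·,1) → {F,G,J,K} and {B,C}.
On input 0, block {F,G,J,K} splits into {F,J,K} and {G}.
Split {A,D,I} by δ(·,0) → {D,I} and {A}.
The partition is now stable with 6 blocks: {F,J,K} | {D,I} | {E,H} | {B,C} | {G} | {A}.
F and K lie in the same block of the stable partition, so they are equivalent — no string distinguishes them.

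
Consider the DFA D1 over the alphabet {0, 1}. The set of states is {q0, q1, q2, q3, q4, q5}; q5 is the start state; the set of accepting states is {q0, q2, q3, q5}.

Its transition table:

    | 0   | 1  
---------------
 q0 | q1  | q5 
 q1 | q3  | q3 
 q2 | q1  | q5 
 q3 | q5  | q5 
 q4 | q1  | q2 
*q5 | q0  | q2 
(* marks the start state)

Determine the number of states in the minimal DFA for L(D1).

First remove the unreachable states {q4}; 5 states remain.
P0 = {q0,q2,q3,q5} | {q1}.
On input 0, block {q0,q2,q3,q5} splits into {q0,q2} and {q3,q5}.
Split {q3,q5} by δ(·,0) → {q3} and {q5}.
No further refinement is possible. Final partition (4 blocks): {q0,q2} | {q1} | {q3} | {q5}.

4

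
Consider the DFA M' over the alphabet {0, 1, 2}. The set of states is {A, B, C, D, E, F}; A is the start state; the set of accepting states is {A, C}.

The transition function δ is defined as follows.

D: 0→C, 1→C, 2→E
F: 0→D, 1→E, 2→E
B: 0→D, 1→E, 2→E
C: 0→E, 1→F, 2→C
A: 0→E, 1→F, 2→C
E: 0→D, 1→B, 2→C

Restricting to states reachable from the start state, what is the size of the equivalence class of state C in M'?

2

P0 = {A,C} | {B,D,E,F}.
Split {B,D,E,F} by δ(·,0) → {B,E,F} and {D}.
Split {B,E,F} by δ(·,2) → {B,F} and {E}.
No further refinement is possible. Final partition (4 blocks): {A,C} | {B,F} | {D} | {E}.
State C belongs to the block {A,C}, which has 2 states.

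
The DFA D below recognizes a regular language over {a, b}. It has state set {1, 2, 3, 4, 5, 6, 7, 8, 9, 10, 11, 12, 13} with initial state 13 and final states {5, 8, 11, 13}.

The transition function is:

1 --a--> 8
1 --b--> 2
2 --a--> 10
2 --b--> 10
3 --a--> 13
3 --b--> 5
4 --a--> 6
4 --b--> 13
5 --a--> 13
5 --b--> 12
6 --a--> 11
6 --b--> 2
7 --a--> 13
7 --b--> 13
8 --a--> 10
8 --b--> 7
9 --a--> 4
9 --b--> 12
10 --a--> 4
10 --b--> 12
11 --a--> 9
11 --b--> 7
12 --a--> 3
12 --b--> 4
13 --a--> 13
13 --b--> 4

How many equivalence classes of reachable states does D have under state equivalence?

10

States {1,8} cannot be reached from the start state, so discard them.
Initial partition by acceptance: {5,11,13} | {2,3,4,6,7,9,10,12}.
Refine {5,11,13} on symbol a: members go to different blocks, giving {5,13} and {11}.
Refine {2,3,4,6,7,9,10,12} on symbol a: members go to different blocks, giving {2,4,9,10,12} and {3,7} and {6}.
On input a, block {2,4,9,10,12} splits into {2,9,10} and {4} and {12}.
On input b, block {5,13} splits into {5} and {13}.
On input a, block {2,9,10} splits into {9,10} and {2}.
Split {3,7} by δ(·,b) → {3} and {7}.
The partition is now stable with 10 blocks: {5} | {9,10} | {11} | {3} | {6} | {4} | {12} | {13} | {2} | {7}.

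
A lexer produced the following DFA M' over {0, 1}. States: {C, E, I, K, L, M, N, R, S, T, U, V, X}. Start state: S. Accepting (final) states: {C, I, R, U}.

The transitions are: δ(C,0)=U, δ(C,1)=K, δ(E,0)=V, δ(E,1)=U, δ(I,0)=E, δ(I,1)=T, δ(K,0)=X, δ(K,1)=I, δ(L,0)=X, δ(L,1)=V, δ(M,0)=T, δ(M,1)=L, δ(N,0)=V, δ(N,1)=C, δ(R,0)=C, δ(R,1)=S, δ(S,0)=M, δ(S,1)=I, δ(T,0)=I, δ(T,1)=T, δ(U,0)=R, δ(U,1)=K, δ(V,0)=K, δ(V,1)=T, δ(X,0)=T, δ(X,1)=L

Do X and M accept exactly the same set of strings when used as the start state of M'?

States {N} cannot be reached from the start state, so discard them.
Initial partition by acceptance: {C,I,R,U} | {E,K,L,M,S,T,V,X}.
Refine {C,I,R,U} on symbol 0: members go to different blocks, giving {C,R,U} and {I}.
Refine {E,K,L,M,S,T,V,X} on symbol 0: members go to different blocks, giving {E,K,L,M,S,V,X} and {T}.
Split {E,K,L,M,S,V,X} by δ(·,0) → {E,K,L,S,V} and {M,X}.
Refine {E,K,L,S,V} on symbol 0: members go to different blocks, giving {K,L,S} and {E,V}.
On input 1, block {K,L,S} splits into {K,S} and {L}.
Split {E,V} by δ(·,0) → {E} and {V}.
The partition is now stable with 8 blocks: {C,R,U} | {K,S} | {I} | {T} | {M,X} | {E} | {L} | {V}.
X and M lie in the same block of the stable partition, so they are equivalent — no string distinguishes them.

Yes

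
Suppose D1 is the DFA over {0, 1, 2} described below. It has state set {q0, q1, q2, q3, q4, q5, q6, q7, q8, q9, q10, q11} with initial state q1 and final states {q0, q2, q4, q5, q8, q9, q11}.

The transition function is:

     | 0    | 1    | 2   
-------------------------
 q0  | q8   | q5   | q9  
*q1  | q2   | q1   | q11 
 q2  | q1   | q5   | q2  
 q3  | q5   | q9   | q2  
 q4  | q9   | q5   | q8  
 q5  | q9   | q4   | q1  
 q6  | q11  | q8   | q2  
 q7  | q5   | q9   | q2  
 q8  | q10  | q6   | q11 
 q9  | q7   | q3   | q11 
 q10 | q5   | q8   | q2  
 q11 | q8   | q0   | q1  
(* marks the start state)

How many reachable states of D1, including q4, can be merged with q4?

2

Every state is reachable, so we keep all 12.
P0 = {q0,q2,q4,q5,q8,q9,q11} | {q1,q3,q6,q7,q10}.
Split {q0,q2,q4,q5,q8,q9,q11} by δ(·,0) → {q0,q4,q5,q11} and {q2,q8,q9}.
Refine {q0,q4,q5,q11} on symbol 2: members go to different blocks, giving {q0,q4} and {q5,q11}.
Split {q1,q3,q6,q7,q10} by δ(·,0) → {q3,q6,q7,q10} and {q1}.
Refine {q2,q8,q9} on symbol 0: members go to different blocks, giving {q8,q9} and {q2}.
Stable partition: {q0,q4} | {q3,q6,q7,q10} | {q8,q9} | {q5,q11} | {q1} | {q2} — 6 equivalence classes.
The equivalence class containing q4 is {q0,q4}, of size 2.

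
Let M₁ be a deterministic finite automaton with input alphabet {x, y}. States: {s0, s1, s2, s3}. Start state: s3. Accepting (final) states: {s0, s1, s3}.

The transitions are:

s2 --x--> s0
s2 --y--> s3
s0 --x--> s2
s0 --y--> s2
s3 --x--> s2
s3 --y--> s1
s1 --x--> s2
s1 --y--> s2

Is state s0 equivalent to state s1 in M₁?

Initial partition by acceptance: {s0,s1,s3} | {s2}.
Split {s0,s1,s3} by δ(·,y) → {s0,s1} and {s3}.
Stable partition: {s0,s1} | {s2} | {s3} — 3 equivalence classes.
s0 and s1 lie in the same block of the stable partition, so they are equivalent — no string distinguishes them.

Yes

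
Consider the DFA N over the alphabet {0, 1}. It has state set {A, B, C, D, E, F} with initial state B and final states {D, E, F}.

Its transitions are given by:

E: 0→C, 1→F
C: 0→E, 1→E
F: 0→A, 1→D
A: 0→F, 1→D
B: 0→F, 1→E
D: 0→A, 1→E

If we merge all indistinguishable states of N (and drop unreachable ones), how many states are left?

Initial partition by acceptance: {D,E,F} | {A,B,C}.
Stable partition: {D,E,F} | {A,B,C} — 2 equivalence classes.

2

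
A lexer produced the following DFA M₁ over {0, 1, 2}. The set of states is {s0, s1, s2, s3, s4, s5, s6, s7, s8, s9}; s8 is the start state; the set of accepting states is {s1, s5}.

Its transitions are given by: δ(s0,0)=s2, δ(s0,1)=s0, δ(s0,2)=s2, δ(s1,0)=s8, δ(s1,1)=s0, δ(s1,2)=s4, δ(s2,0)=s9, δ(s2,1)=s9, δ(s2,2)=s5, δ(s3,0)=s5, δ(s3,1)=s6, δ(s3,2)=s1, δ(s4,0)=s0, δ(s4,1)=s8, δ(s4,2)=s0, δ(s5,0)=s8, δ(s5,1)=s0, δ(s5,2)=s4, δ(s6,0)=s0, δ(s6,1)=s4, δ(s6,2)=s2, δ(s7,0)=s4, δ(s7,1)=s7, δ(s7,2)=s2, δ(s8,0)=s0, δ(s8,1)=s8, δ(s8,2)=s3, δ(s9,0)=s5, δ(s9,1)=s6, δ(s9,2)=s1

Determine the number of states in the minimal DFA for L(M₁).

7

States {s7} cannot be reached from the start state, so discard them.
Initial partition by acceptance: {s1,s5} | {s0,s2,s3,s4,s6,s8,s9}.
On input 0, block {s0,s2,s3,s4,s6,s8,s9} splits into {s0,s2,s4,s6,s8} and {s3,s9}.
On input 0, block {s0,s2,s4,s6,s8} splits into {s0,s4,s6,s8} and {s2}.
On input 0, block {s0,s4,s6,s8} splits into {s4,s6,s8} and {s0}.
On input 2, block {s4,s6,s8} splits into {s4} and {s6} and {s8}.
The partition is now stable with 7 blocks: {s1,s5} | {s4} | {s3,s9} | {s2} | {s0} | {s6} | {s8}.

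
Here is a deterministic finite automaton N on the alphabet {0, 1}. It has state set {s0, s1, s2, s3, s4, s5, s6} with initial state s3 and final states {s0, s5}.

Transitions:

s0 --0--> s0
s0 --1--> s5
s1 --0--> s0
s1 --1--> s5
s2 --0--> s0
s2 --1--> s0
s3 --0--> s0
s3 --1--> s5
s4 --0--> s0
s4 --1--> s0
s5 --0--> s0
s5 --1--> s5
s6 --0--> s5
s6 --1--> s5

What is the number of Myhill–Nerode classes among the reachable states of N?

First remove the unreachable states {s1,s2,s4,s6}; 3 states remain.
Start with accepting vs non-accepting: {s0,s5} | {s3}.
No further refinement is possible. Final partition (2 blocks): {s0,s5} | {s3}.

2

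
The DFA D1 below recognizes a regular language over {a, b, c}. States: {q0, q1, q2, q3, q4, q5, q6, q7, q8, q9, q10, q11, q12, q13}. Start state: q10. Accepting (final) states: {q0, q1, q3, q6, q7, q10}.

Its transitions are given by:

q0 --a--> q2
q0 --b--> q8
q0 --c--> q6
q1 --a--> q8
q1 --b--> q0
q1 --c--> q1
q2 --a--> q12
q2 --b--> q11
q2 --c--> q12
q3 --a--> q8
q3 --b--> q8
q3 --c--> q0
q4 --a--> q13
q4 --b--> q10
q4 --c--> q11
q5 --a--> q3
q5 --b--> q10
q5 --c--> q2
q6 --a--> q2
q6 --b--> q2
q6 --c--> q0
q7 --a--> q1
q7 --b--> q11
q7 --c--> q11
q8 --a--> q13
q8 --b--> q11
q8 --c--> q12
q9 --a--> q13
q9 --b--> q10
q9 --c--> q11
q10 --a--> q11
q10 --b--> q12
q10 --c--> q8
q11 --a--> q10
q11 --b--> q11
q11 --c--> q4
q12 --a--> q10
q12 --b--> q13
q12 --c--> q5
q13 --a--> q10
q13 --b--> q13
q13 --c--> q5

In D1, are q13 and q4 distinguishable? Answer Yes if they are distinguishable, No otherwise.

Reachable states from the start: {q0,q2,q3,q4,q5,q6,q8,q10,q11,q12,q13}. Unreachable: {q1,q7,q9} — drop them.
P0 = {q0,q3,q6,q10} | {q2,q4,q5,q8,q11,q12,q13}.
Refine {q0,q3,q6,q10} on symbol c: members go to different blocks, giving {q0,q3,q6} and {q10}.
Split {q2,q4,q5,q8,q11,q12,q13} by δ(·,a) → {q2,q4,q8} and {q11,q12,q13} and {q5}.
Refine {q2,q4,q8} on symbol b: members go to different blocks, giving {q2,q8} and {q4}.
On input c, block {q11,q12,q13} splits into {q12,q13} and {q11}.
The partition is now stable with 7 blocks: {q0,q3,q6} | {q2,q8} | {q10} | {q12,q13} | {q5} | {q4} | {q11}.
q13 and q4 end up in different blocks, so they are distinguishable. For instance, the string 'a' is accepted from only q13.

Yes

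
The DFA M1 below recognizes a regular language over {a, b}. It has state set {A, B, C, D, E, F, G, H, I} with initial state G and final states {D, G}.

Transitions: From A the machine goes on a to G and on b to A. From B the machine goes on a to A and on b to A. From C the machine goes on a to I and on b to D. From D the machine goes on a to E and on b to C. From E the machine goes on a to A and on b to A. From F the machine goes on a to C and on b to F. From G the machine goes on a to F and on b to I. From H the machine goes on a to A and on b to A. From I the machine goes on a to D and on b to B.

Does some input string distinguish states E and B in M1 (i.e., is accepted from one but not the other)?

No

First remove the unreachable states {H}; 8 states remain.
P0 = {D,G} | {A,B,C,E,F,I}.
On input a, block {A,B,C,E,F,I} splits into {B,C,E,F} and {A,I}.
Refine {D,G} on symbol b: members go to different blocks, giving {D} and {G}.
On input a, block {B,C,E,F} splits into {B,C,E} and {F}.
Refine {B,C,E} on symbol b: members go to different blocks, giving {B,E} and {C}.
Refine {A,I} on symbol a: members go to different blocks, giving {A} and {I}.
Stable partition: {D} | {B,E} | {A} | {G} | {F} | {C} | {I} — 7 equivalence classes.
E and B lie in the same block of the stable partition, so they are equivalent — no string distinguishes them.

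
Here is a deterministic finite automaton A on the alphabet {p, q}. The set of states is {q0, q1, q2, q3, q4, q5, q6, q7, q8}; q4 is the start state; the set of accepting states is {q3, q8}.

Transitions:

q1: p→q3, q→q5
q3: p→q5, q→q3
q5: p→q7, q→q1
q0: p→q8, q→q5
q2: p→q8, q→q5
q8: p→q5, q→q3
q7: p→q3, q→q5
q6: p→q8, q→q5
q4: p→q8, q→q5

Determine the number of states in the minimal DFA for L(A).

3

States {q0,q2,q6} cannot be reached from the start state, so discard them.
Initial partition by acceptance: {q3,q8} | {q1,q4,q5,q7}.
On input p, block {q1,q4,q5,q7} splits into {q1,q4,q7} and {q5}.
The partition is now stable with 3 blocks: {q3,q8} | {q1,q4,q7} | {q5}.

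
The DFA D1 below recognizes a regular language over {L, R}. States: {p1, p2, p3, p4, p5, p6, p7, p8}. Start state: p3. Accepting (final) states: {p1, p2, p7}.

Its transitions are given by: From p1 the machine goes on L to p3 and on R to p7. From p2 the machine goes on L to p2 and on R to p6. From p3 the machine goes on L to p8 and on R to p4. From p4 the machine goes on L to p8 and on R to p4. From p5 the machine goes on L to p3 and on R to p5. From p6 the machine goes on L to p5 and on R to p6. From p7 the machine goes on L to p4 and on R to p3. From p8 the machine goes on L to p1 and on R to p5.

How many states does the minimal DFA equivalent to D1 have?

5

First remove the unreachable states {p2,p6}; 6 states remain.
Start with accepting vs non-accepting: {p1,p7} | {p3,p4,p5,p8}.
On input R, block {p1,p7} splits into {p1} and {p7}.
Refine {p3,p4,p5,p8} on symbol L: members go to different blocks, giving {p3,p4,p5} and {p8}.
Refine {p3,p4,p5} on symbol L: members go to different blocks, giving {p3,p4} and {p5}.
The partition is now stable with 5 blocks: {p1} | {p3,p4} | {p7} | {p8} | {p5}.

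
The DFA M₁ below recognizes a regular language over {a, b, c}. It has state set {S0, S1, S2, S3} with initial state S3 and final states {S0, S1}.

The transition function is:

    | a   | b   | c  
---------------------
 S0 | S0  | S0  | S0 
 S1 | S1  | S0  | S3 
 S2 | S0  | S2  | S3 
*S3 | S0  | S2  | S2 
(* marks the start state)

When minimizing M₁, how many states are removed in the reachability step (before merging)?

1

No path from S3 leads to S1; the other 3 states are all reachable.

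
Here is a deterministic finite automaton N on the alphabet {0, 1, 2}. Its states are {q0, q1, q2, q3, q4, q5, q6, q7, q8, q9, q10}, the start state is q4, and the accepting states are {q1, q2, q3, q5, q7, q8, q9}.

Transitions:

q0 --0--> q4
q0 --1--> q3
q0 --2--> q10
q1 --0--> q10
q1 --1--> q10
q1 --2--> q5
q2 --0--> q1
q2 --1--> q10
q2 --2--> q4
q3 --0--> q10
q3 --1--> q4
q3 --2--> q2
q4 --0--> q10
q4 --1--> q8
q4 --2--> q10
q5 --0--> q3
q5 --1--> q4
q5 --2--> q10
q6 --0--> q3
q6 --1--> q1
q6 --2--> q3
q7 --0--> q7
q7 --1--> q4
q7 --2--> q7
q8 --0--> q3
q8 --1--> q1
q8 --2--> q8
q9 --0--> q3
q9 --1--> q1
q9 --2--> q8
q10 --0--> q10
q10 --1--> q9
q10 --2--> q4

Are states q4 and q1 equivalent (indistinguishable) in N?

No

First remove the unreachable states {q0,q6,q7}; 8 states remain.
Initial partition by acceptance: {q1,q2,q3,q5,q8,q9} | {q4,q10}.
Refine {q1,q2,q3,q5,q8,q9} on symbol 0: members go to different blocks, giving {q2,q5,q8,q9} and {q1,q3}.
Refine {q2,q5,q8,q9} on symbol 1: members go to different blocks, giving {q2,q5} and {q8,q9}.
The partition is now stable with 4 blocks: {q2,q5} | {q4,q10} | {q1,q3} | {q8,q9}.
q4 and q1 end up in different blocks, so they are distinguishable. For instance, the string 'ε' is accepted from only q1.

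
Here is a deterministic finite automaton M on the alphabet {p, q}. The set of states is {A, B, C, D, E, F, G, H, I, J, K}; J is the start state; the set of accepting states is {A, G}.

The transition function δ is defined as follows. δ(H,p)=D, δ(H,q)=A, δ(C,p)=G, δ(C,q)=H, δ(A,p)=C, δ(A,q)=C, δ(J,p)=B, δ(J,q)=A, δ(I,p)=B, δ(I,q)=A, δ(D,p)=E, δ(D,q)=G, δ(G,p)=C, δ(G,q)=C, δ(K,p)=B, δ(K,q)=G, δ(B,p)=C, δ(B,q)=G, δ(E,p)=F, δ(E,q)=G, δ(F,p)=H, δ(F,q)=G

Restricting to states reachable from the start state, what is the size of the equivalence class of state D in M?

4

Reachable states from the start: {A,B,C,D,E,F,G,H,J}. Unreachable: {I,K} — drop them.
Start with accepting vs non-accepting: {A,G} | {B,C,D,E,F,H,J}.
Split {B,C,D,E,F,H,J} by δ(·,p) → {B,D,E,F,H,J} and {C}.
Split {B,D,E,F,H,J} by δ(·,p) → {D,E,F,H,J} and {B}.
On input p, block {D,E,F,H,J} splits into {D,E,F,H} and {J}.
Stable partition: {A,G} | {D,E,F,H} | {C} | {B} | {J} — 5 equivalence classes.
State D belongs to the block {D,E,F,H}, which has 4 states.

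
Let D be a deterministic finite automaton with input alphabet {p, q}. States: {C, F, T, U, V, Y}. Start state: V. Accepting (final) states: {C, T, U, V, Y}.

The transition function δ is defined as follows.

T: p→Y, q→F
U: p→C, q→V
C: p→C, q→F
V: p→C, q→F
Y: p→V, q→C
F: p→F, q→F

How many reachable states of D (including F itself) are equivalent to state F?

States {T,U,Y} cannot be reached from the start state, so discard them.
Start with accepting vs non-accepting: {C,V} | {F}.
Stable partition: {C,V} | {F} — 2 equivalence classes.
State F belongs to the block {F}, which has 1 states.

1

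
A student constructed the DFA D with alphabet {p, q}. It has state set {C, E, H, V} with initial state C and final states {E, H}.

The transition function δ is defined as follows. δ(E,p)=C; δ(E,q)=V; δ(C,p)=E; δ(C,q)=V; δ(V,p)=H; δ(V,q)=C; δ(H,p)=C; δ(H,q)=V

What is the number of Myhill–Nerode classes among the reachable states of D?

2

Every state is reachable, so we keep all 4.
Start with accepting vs non-accepting: {E,H} | {C,V}.
Stable partition: {E,H} | {C,V} — 2 equivalence classes.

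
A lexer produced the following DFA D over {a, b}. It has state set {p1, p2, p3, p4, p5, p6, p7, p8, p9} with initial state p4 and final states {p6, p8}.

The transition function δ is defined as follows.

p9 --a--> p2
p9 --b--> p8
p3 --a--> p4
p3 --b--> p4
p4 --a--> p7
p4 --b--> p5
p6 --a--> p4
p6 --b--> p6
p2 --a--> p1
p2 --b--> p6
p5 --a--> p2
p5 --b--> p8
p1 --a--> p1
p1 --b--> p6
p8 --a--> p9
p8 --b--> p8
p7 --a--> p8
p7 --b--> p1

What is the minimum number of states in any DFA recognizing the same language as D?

6

Reachable states from the start: {p1,p2,p4,p5,p6,p7,p8,p9}. Unreachable: {p3} — drop them.
P0 = {p6,p8} | {p1,p2,p4,p5,p7,p9}.
On input a, block {p1,p2,p4,p5,p7,p9} splits into {p1,p2,p4,p5,p9} and {p7}.
On input a, block {p1,p2,p4,p5,p9} splits into {p1,p2,p5,p9} and {p4}.
Refine {p6,p8} on symbol a: members go to different blocks, giving {p6} and {p8}.
On input b, block {p1,p2,p5,p9} splits into {p1,p2} and {p5,p9}.
No further refinement is possible. Final partition (6 blocks): {p6} | {p1,p2} | {p7} | {p4} | {p8} | {p5,p9}.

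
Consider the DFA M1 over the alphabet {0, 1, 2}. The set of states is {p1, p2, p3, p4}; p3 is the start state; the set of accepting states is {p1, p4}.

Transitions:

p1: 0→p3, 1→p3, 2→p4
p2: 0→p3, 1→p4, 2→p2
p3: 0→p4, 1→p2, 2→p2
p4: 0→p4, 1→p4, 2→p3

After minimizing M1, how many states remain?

3

States {p1} cannot be reached from the start state, so discard them.
P0 = {p4} | {p2,p3}.
On input 0, block {p2,p3} splits into {p2} and {p3}.
Stable partition: {p4} | {p2} | {p3} — 3 equivalence classes.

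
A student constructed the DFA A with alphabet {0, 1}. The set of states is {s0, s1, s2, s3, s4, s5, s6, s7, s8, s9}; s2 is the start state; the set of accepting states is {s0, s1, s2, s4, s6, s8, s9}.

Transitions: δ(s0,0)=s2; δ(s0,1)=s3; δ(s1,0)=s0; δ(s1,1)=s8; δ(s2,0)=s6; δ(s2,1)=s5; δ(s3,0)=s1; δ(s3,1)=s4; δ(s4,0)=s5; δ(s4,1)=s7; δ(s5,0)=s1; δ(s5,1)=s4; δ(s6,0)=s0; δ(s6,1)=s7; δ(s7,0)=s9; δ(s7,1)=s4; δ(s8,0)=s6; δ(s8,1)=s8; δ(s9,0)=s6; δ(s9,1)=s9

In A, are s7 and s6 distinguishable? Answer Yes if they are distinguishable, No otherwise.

Yes

Start with accepting vs non-accepting: {s0,s1,s2,s4,s6,s8,s9} | {s3,s5,s7}.
Refine {s0,s1,s2,s4,s6,s8,s9} on symbol 0: members go to different blocks, giving {s0,s1,s2,s6,s8,s9} and {s4}.
Split {s0,s1,s2,s6,s8,s9} by δ(·,1) → {s0,s2,s6} and {s1,s8,s9}.
Stable partition: {s0,s2,s6} | {s3,s5,s7} | {s4} | {s1,s8,s9} — 4 equivalence classes.
s7 and s6 end up in different blocks, so they are distinguishable. For instance, the string 'ε' is accepted from only s6.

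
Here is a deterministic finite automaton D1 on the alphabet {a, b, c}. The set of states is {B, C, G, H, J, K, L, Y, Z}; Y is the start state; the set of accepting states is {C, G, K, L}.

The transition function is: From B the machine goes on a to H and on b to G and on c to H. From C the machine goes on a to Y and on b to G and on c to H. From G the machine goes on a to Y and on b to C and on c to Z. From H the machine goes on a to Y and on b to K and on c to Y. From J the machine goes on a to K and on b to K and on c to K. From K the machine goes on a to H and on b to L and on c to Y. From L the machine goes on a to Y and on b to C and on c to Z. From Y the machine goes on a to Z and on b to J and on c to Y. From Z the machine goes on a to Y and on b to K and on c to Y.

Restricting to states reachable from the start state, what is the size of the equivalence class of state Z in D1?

Reachable states from the start: {C,G,H,J,K,L,Y,Z}. Unreachable: {B} — drop them.
Initial partition by acceptance: {C,G,K,L} | {H,J,Y,Z}.
On input a, block {H,J,Y,Z} splits into {H,Y,Z} and {J}.
On input b, block {H,Y,Z} splits into {H,Z} and {Y}.
Split {C,G,K,L} by δ(·,a) → {C,G,L} and {K}.
No further refinement is possible. Final partition (5 blocks): {C,G,L} | {H,Z} | {J} | {Y} | {K}.
State Z belongs to the block {H,Z}, which has 2 states.

2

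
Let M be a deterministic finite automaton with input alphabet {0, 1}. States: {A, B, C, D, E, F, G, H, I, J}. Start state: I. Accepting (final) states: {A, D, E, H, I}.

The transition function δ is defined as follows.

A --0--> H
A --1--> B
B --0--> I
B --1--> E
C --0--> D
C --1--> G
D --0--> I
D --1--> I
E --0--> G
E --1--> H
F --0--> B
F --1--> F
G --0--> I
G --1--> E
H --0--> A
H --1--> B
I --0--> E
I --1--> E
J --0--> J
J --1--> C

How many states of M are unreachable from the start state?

Starting at I and following transitions, the reachable set is {A, B, E, G, H, I}. That leaves C, D, F, J unreachable — 4 in total.

4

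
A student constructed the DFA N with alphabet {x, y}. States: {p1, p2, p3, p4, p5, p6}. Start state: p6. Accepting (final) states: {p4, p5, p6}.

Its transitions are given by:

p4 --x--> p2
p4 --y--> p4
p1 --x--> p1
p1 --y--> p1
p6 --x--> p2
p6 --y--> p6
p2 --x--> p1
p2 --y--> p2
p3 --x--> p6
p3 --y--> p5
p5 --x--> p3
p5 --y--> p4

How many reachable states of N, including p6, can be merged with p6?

1

First remove the unreachable states {p3,p4,p5}; 3 states remain.
Initial partition by acceptance: {p6} | {p1,p2}.
No further refinement is possible. Final partition (2 blocks): {p6} | {p1,p2}.
State p6 belongs to the block {p6}, which has 1 states.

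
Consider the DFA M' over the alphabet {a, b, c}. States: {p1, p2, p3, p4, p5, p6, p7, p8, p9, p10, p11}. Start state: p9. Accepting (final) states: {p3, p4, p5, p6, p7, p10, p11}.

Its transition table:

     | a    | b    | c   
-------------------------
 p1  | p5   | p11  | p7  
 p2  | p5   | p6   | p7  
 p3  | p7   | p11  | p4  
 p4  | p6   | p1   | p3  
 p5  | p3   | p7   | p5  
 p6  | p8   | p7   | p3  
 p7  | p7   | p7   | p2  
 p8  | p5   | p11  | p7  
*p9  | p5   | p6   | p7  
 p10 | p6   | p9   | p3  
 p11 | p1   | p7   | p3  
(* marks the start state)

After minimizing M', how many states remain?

States {p10} cannot be reached from the start state, so discard them.
Start with accepting vs non-accepting: {p3,p4,p5,p6,p7,p11} | {p1,p2,p8,p9}.
On input a, block {p3,p4,p5,p6,p7,p11} splits into {p3,p4,p5,p7} and {p6,p11}.
Refine {p3,p4,p5,p7} on symbol a: members go to different blocks, giving {p3,p5,p7} and {p4}.
On input b, block {p3,p5,p7} splits into {p5,p7} and {p3}.
On input a, block {p5,p7} splits into {p5} and {p7}.
The partition is now stable with 6 blocks: {p5} | {p1,p2,p8,p9} | {p6,p11} | {p4} | {p3} | {p7}.

6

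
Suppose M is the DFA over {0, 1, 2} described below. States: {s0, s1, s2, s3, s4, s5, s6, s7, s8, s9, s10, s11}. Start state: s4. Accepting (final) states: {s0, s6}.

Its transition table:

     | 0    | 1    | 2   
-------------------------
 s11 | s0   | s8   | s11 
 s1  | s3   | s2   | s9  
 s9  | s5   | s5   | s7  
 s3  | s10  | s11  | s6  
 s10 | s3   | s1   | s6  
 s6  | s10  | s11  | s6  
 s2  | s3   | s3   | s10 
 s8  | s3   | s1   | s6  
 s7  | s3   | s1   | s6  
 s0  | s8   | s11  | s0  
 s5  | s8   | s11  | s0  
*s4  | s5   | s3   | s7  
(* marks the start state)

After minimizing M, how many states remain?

Every state is reachable, so we keep all 12.
Initial partition by acceptance: {s0,s6} | {s1,s2,s3,s4,s5,s7,s8,s9,s10,s11}.
On input 0, block {s1,s2,s3,s4,s5,s7,s8,s9,s10,s11} splits into {s1,s2,s3,s4,s5,s7,s8,s9,s10} and {s11}.
Split {s1,s2,s3,s4,s5,s7,s8,s9,s10} by δ(·,1) → {s1,s2,s4,s7,s8,s9,s10} and {s3,s5}.
On input 1, block {s1,s2,s4,s7,s8,s9,s10} splits into {s1,s7,s8,s10} and {s2,s4,s9}.
Refine {s1,s7,s8,s10} on symbol 1: members go to different blocks, giving {s7,s8,s10} and {s1}.
The partition is now stable with 6 blocks: {s0,s6} | {s7,s8,s10} | {s11} | {s3,s5} | {s2,s4,s9} | {s1}.

6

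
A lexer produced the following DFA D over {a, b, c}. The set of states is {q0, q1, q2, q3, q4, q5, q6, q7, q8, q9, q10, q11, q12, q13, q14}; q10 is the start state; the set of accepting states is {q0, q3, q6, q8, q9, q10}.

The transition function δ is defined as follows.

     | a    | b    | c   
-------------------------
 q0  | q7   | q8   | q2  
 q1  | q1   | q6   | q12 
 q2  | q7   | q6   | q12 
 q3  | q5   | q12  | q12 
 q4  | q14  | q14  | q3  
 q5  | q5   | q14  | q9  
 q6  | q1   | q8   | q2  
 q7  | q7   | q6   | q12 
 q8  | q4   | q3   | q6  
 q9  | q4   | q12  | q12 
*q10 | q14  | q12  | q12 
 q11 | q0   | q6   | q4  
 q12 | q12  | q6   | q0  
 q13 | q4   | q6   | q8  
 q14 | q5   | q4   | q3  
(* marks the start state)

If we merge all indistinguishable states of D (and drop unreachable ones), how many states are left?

Reachable states from the start: {q0,q1,q2,q3,q4,q5,q6,q7,q8,q9,q10,q12,q14}. Unreachable: {q11,q13} — drop them.
P0 = {q0,q3,q6,q8,q9,q10} | {q1,q2,q4,q5,q7,q12,q14}.
Split {q0,q3,q6,q8,q9,q10} by δ(·,b) → {q0,q6,q8} and {q3,q9,q10}.
On input b, block {q0,q6,q8} splits into {q0,q6} and {q8}.
On input b, block {q1,q2,q4,q5,q7,q12,q14} splits into {q1,q2,q7,q12} and {q4,q5,q14}.
Split {q1,q2,q7,q12} by δ(·,c) → {q1,q2,q7} and {q12}.
Stable partition: {q0,q6} | {q1,q2,q7} | {q3,q9,q10} | {q8} | {q4,q5,q14} | {q12} — 6 equivalence classes.

6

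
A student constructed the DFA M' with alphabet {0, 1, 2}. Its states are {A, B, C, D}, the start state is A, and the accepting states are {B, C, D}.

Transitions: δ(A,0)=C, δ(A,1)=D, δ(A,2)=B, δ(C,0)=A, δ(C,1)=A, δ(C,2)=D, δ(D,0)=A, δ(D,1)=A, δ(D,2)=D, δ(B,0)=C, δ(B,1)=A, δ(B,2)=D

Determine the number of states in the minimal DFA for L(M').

Start with accepting vs non-accepting: {B,C,D} | {A}.
Split {B,C,D} by δ(·,0) → {C,D} and {B}.
Stable partition: {C,D} | {A} | {B} — 3 equivalence classes.

3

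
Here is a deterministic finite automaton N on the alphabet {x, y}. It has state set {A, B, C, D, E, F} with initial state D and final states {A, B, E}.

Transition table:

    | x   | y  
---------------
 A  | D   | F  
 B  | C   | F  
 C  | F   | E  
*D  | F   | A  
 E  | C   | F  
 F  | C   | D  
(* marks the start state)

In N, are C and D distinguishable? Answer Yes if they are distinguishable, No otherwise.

Reachable states from the start: {A,C,D,E,F}. Unreachable: {B} — drop them.
Initial partition by acceptance: {A,E} | {C,D,F}.
Split {C,D,F} by δ(·,y) → {C,D} and {F}.
No further refinement is possible. Final partition (3 blocks): {A,E} | {C,D} | {F}.
C and D lie in the same block of the stable partition, so they are equivalent — no string distinguishes them.

No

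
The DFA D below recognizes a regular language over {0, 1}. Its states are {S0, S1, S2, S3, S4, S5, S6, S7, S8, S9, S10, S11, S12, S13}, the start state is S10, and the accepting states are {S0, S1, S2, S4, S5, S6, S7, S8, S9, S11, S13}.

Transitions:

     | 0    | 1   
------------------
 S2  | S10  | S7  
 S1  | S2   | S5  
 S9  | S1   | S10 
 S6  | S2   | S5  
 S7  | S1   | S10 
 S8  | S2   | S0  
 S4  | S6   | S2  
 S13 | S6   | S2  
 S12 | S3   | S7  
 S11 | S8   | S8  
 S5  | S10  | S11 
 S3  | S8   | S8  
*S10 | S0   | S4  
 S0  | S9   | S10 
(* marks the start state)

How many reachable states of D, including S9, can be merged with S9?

2

First remove the unreachable states {S3,S12,S13}; 11 states remain.
Initial partition by acceptance: {S0,S1,S2,S4,S5,S6,S7,S8,S9,S11} | {S10}.
Split {S0,S1,S2,S4,S5,S6,S7,S8,S9,S11} by δ(·,0) → {S0,S1,S4,S6,S7,S8,S9,S11} and {S2,S5}.
On input 0, block {S0,S1,S4,S6,S7,S8,S9,S11} splits into {S0,S4,S7,S9,S11} and {S1,S6,S8}.
Split {S0,S4,S7,S9,S11} by δ(·,0) → {S4,S7,S9,S11} and {S0}.
Refine {S4,S7,S9,S11} on symbol 1: members go to different blocks, giving {S7,S9} and {S4} and {S11}.
Refine {S2,S5} on symbol 1: members go to different blocks, giving {S2} and {S5}.
Refine {S1,S6,S8} on symbol 1: members go to different blocks, giving {S1,S6} and {S8}.
Stable partition: {S7,S9} | {S10} | {S2} | {S1,S6} | {S0} | {S4} | {S11} | {S5} | {S8} — 9 equivalence classes.
The equivalence class containing S9 is {S7,S9}, of size 2.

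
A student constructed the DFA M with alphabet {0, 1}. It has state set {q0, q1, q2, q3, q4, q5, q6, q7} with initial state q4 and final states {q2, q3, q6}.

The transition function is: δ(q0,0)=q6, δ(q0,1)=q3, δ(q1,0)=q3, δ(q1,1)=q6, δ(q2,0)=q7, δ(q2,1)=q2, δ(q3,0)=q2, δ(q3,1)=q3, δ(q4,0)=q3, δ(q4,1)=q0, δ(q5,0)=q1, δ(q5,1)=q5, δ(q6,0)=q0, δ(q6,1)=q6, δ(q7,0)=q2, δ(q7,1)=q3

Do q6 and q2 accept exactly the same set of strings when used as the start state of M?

Yes

First remove the unreachable states {q1,q5}; 6 states remain.
Initial partition by acceptance: {q2,q3,q6} | {q0,q4,q7}.
On input 0, block {q2,q3,q6} splits into {q2,q6} and {q3}.
Split {q0,q4,q7} by δ(·,0) → {q0,q7} and {q4}.
No further refinement is possible. Final partition (4 blocks): {q2,q6} | {q0,q7} | {q3} | {q4}.
q6 and q2 lie in the same block of the stable partition, so they are equivalent — no string distinguishes them.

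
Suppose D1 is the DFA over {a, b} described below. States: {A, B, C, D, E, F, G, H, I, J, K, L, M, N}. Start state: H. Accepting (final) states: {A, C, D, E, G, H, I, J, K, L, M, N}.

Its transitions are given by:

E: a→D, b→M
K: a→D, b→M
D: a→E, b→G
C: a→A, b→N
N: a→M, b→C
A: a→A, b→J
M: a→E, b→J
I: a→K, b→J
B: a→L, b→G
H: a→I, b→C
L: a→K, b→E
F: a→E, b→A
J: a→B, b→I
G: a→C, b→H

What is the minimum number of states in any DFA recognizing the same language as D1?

10

States {F} cannot be reached from the start state, so discard them.
P0 = {A,C,D,E,G,H,I,J,K,L,M,N} | {B}.
Split {A,C,D,E,G,H,I,J,K,L,M,N} by δ(·,a) → {A,C,D,E,G,H,I,K,L,M,N} and {J}.
On input b, block {A,C,D,E,G,H,I,K,L,M,N} splits into {C,D,E,G,H,K,L,N} and {A,I,M}.
Refine {C,D,E,G,H,K,L,N} on symbol a: members go to different blocks, giving {D,E,G,K,L} and {C,H,N}.
On input a, block {D,E,G,K,L} splits into {D,E,K,L} and {G}.
Split {D,E,K,L} by δ(·,b) → {E,K} and {D} and {L}.
Split {A,I,M} by δ(·,a) → {I,M} and {A}.
Split {C,H,N} by δ(·,a) → {H,N} and {C}.
Stable partition: {E,K} | {B} | {J} | {I,M} | {H,N} | {G} | {D} | {L} | {A} | {C} — 10 equivalence classes.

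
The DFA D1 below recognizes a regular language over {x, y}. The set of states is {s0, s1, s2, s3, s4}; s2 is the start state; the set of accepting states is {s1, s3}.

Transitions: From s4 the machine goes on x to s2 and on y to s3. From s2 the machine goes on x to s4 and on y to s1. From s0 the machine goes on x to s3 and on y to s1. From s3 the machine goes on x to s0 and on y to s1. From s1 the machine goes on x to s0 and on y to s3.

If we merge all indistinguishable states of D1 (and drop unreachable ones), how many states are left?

P0 = {s1,s3} | {s0,s2,s4}.
On input x, block {s0,s2,s4} splits into {s2,s4} and {s0}.
No further refinement is possible. Final partition (3 blocks): {s1,s3} | {s2,s4} | {s0}.

3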